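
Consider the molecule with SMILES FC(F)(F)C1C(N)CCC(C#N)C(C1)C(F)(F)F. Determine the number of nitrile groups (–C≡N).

The nitrile motif appears at heavy-atom position 11 in the SMILES.
Other groups present: 1 primary amine.
Nitrile count: 1.

1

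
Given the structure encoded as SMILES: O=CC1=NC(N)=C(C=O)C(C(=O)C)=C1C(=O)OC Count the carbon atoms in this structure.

11

Count every carbon token in the SMILES (each C, including those in ring-closure positions and inside branches).
Carbon count: 11.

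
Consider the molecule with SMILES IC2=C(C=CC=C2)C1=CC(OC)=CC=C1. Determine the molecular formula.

C13H11IO

Walk through each heavy atom and fill implicit hydrogens from standard valence (C 4, N 3, O 2, S 2, halogen 1):
  atom 1: I (halogen, monovalent) → 0 H
  atom 2: C, bond orders sum to 4 (valence 4) → 0 H
  atom 3: C, bond orders sum to 4 (valence 4) → 0 H
  atom 4: C, bond orders sum to 3 (valence 4) → 1 H
  atom 5: C, bond orders sum to 3 (valence 4) → 1 H
  atom 6: C, bond orders sum to 3 (valence 4) → 1 H
  atom 7: C, bond orders sum to 3 (valence 4) → 1 H
  atom 8: C, bond orders sum to 4 (valence 4) → 0 H
  atom 9: C, bond orders sum to 3 (valence 4) → 1 H
  atom 10: C, bond orders sum to 4 (valence 4) → 0 H
  atom 11: O, bond orders sum to 2 (valence 2) → 0 H
  atom 12: C, bond orders sum to 1 (valence 4) → 3 H
  atom 13: C, bond orders sum to 3 (valence 4) → 1 H
  atom 14: C, bond orders sum to 3 (valence 4) → 1 H
  atom 15: C, bond orders sum to 3 (valence 4) → 1 H
Totals → C:13, H:11, I:1, O:1.
In Hill order: C13H11IO.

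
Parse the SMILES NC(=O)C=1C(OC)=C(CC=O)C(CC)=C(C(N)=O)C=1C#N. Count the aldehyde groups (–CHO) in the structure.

1

The aldehyde motif appears at heavy-atom position 10 in the SMILES.
Other groups present: 2 amide, 1 ether, 1 nitrile.
Aldehyde count: 1.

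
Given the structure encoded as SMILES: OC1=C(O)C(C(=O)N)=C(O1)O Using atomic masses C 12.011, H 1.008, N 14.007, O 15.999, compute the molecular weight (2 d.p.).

159.10 g/mol

First, the molecular formula is C5H5NO5 (counting implicit H from valence).
  C: 5 × 12.011 = 60.055
  H: 5 × 1.008 = 5.040
  N: 1 × 14.007 = 14.007
  O: 5 × 15.999 = 79.995
Sum: 5×12.011 + 5×1.008 + 1×14.007 + 5×15.999 = 159.097 → 159.10 g/mol.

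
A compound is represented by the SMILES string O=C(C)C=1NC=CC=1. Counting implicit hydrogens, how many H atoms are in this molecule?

Walk through each heavy atom and fill implicit hydrogens from standard valence (C 4, N 3, O 2, S 2, halogen 1):
  atom 1: O, bond orders sum to 2 (valence 2) → 0 H
  atom 2: C, bond orders sum to 4 (valence 4) → 0 H
  atom 3: C, bond orders sum to 1 (valence 4) → 3 H
  atom 4: C, bond orders sum to 4 (valence 4) → 0 H
  atom 5: N, bond orders sum to 2 (valence 3) → 1 H
  atom 6: C, bond orders sum to 3 (valence 4) → 1 H
  atom 7: C, bond orders sum to 3 (valence 4) → 1 H
  atom 8: C, bond orders sum to 3 (valence 4) → 1 H
Total hydrogens: 7.

7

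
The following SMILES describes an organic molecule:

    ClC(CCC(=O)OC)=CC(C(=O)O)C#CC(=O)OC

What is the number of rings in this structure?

0

In SMILES, each pair of matching ring-closure digits denotes one ring-closing bond; the number of such bonds equals the number of independent rings.
Ring-closure bonds here: 0.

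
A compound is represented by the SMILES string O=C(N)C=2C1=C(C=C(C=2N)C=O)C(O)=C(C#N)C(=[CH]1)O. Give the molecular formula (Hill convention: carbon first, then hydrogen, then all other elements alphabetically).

Walk through each heavy atom and fill implicit hydrogens from standard valence (C 4, N 3, O 2, S 2, halogen 1):
  atom 1: O, bond orders sum to 2 (valence 2) → 0 H
  atom 2: C, bond orders sum to 4 (valence 4) → 0 H
  atom 3: N, bond orders sum to 1 (valence 3) → 2 H
  atom 4: C, bond orders sum to 4 (valence 4) → 0 H
  atom 5: C, bond orders sum to 4 (valence 4) → 0 H
  atom 6: C, bond orders sum to 4 (valence 4) → 0 H
  atom 7: C, bond orders sum to 3 (valence 4) → 1 H
  atom 8: C, bond orders sum to 4 (valence 4) → 0 H
  atom 9: C, bond orders sum to 4 (valence 4) → 0 H
  atom 10: N, bond orders sum to 1 (valence 3) → 2 H
  atom 11: C, bond orders sum to 3 (valence 4) → 1 H
  atom 12: O, bond orders sum to 2 (valence 2) → 0 H
  atom 13: C, bond orders sum to 4 (valence 4) → 0 H
  atom 14: O, bond orders sum to 1 (valence 2) → 1 H
  atom 15: C, bond orders sum to 4 (valence 4) → 0 H
  atom 16: C, bond orders sum to 4 (valence 4) → 0 H
  atom 17: N, bond orders sum to 3 (valence 3) → 0 H
  atom 18: C, bond orders sum to 4 (valence 4) → 0 H
  atom 19: C with explicit H count 1
  atom 20: O, bond orders sum to 1 (valence 2) → 1 H
Totals → C:13, H:9, N:3, O:4.
In Hill order: C13H9N3O4.

C13H9N3O4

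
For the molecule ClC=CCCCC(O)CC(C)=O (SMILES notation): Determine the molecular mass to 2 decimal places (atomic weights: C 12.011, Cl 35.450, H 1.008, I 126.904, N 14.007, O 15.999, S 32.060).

First, the molecular formula is C9H15ClO2 (counting implicit H from valence).
  C: 9 × 12.011 = 108.099
  Cl: 1 × 35.450 = 35.450
  H: 15 × 1.008 = 15.120
  O: 2 × 15.999 = 31.998
Sum: 9×12.011 + 1×35.450 + 15×1.008 + 2×15.999 = 190.667 → 190.67 g/mol.

190.67 g/mol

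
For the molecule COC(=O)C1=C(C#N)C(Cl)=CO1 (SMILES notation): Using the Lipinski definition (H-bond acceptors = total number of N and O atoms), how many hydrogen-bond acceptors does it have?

4

N atoms: 1; O atoms: 3.
Lipinski HBA = 1 + 3 = 4.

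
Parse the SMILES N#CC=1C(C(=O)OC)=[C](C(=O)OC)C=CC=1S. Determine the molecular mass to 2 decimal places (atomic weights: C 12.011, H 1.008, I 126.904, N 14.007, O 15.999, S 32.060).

First, the molecular formula is C11H9NO4S (counting implicit H from valence).
  C: 11 × 12.011 = 132.121
  H: 9 × 1.008 = 9.072
  N: 1 × 14.007 = 14.007
  O: 4 × 15.999 = 63.996
  S: 1 × 32.060 = 32.060
Sum: 11×12.011 + 9×1.008 + 1×14.007 + 4×15.999 + 1×32.060 = 251.256 → 251.26 g/mol.

251.26 g/mol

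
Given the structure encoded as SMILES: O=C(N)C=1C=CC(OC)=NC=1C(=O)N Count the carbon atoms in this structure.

8

Count every carbon token in the SMILES (each C, including those in ring-closure positions and inside branches).
Carbon count: 8.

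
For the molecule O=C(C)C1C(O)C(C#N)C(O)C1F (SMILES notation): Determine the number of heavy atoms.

13

Every atom symbol written in the SMILES (organic subset) is one heavy atom; implicit H are not written.
Heavy atoms by element → C:8, F:1, N:1, O:3.
Total: 13.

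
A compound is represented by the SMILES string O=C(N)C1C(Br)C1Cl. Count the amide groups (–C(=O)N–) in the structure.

1

The amide motif appears at heavy-atom position 2 in the SMILES.
Amide count: 1.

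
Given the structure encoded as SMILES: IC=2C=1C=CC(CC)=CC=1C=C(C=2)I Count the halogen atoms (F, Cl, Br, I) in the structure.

Halogen atoms appear at heavy-atom positions 1, 14 (2×I).
Halogen count: 2.

2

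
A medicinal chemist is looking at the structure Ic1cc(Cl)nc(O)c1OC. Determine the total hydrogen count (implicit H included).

5

Walk through each heavy atom and fill implicit hydrogens from standard valence (C 4, N 3, O 2, S 2, halogen 1); for lowercase aromatic atoms, an aromatic c carries 1 H when it has two neighbours and 0 H with three, and aromatic n carries 0 H:
  atom 1: I (halogen, monovalent) → 0 H
  atom 2: aromatic c, 3 neighbours → 0 H
  atom 3: aromatic c, 2 neighbours → 1 H
  atom 4: aromatic c, 3 neighbours → 0 H
  atom 5: Cl (halogen, monovalent) → 0 H
  atom 6: aromatic n, 2 neighbours → 0 H
  atom 7: aromatic c, 3 neighbours → 0 H
  atom 8: O, bond orders sum to 1 (valence 2) → 1 H
  atom 9: aromatic c, 3 neighbours → 0 H
  atom 10: O, bond orders sum to 2 (valence 2) → 0 H
  atom 11: C, bond orders sum to 1 (valence 4) → 3 H
Total hydrogens: 5.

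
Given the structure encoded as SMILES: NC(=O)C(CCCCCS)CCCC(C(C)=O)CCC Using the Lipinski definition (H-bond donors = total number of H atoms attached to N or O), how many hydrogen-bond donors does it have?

Donors: find every N or O and count the H atoms it carries.
  atom 1 (N): bond orders sum to 1 → 2 H
  atom 3 (O): bond orders sum to 2 → 0 H
  atom 17 (O): bond orders sum to 2 → 0 H
Lipinski HBD = 2.

2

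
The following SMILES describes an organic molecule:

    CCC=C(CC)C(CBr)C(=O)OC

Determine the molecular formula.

Walk through each heavy atom and fill implicit hydrogens from standard valence (C 4, N 3, O 2, S 2, halogen 1):
  atom 1: C, bond orders sum to 1 (valence 4) → 3 H
  atom 2: C, bond orders sum to 2 (valence 4) → 2 H
  atom 3: C, bond orders sum to 3 (valence 4) → 1 H
  atom 4: C, bond orders sum to 4 (valence 4) → 0 H
  atom 5: C, bond orders sum to 2 (valence 4) → 2 H
  atom 6: C, bond orders sum to 1 (valence 4) → 3 H
  atom 7: C, bond orders sum to 3 (valence 4) → 1 H
  atom 8: C, bond orders sum to 2 (valence 4) → 2 H
  atom 9: Br (halogen, monovalent) → 0 H
  atom 10: C, bond orders sum to 4 (valence 4) → 0 H
  atom 11: O, bond orders sum to 2 (valence 2) → 0 H
  atom 12: O, bond orders sum to 2 (valence 2) → 0 H
  atom 13: C, bond orders sum to 1 (valence 4) → 3 H
Totals → C:10, H:17, Br:1, O:2.

C10H17BrO2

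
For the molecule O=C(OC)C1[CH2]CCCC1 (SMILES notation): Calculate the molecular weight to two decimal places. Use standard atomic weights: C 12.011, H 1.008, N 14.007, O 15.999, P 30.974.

142.20 g/mol

First, the molecular formula is C8H14O2 (counting implicit H from valence).
  C: 8 × 12.011 = 96.088
  H: 14 × 1.008 = 14.112
  O: 2 × 15.999 = 31.998
Sum: 8×12.011 + 14×1.008 + 2×15.999 = 142.198 → 142.20 g/mol.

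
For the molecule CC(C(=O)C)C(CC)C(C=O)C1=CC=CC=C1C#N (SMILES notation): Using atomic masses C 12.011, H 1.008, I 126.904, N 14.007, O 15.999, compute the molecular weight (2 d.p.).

257.33 g/mol

First, the molecular formula is C16H19NO2 (counting implicit H from valence).
  C: 16 × 12.011 = 192.176
  H: 19 × 1.008 = 19.152
  N: 1 × 14.007 = 14.007
  O: 2 × 15.999 = 31.998
Sum: 16×12.011 + 19×1.008 + 1×14.007 + 2×15.999 = 257.333 → 257.33 g/mol.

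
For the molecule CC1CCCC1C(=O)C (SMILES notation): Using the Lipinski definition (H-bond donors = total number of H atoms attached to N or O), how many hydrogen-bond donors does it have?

0

Donors: find every N or O and count the H atoms it carries.
  atom 8 (O): bond orders sum to 2 → 0 H
Lipinski HBD = 0.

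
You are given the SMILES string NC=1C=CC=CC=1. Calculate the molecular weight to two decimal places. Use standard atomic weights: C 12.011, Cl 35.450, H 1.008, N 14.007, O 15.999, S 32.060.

93.13 g/mol

First, the molecular formula is C6H7N (counting implicit H from valence).
  C: 6 × 12.011 = 72.066
  H: 7 × 1.008 = 7.056
  N: 1 × 14.007 = 14.007
Sum: 6×12.011 + 7×1.008 + 1×14.007 = 93.129 → 93.13 g/mol.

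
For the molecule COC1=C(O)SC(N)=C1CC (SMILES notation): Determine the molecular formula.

C7H11NO2S

Walk through each heavy atom and fill implicit hydrogens from standard valence (C 4, N 3, O 2, S 2, halogen 1):
  atom 1: C, bond orders sum to 1 (valence 4) → 3 H
  atom 2: O, bond orders sum to 2 (valence 2) → 0 H
  atom 3: C, bond orders sum to 4 (valence 4) → 0 H
  atom 4: C, bond orders sum to 4 (valence 4) → 0 H
  atom 5: O, bond orders sum to 1 (valence 2) → 1 H
  atom 6: S, bond orders sum to 2 (valence 2) → 0 H
  atom 7: C, bond orders sum to 4 (valence 4) → 0 H
  atom 8: N, bond orders sum to 1 (valence 3) → 2 H
  atom 9: C, bond orders sum to 4 (valence 4) → 0 H
  atom 10: C, bond orders sum to 2 (valence 4) → 2 H
  atom 11: C, bond orders sum to 1 (valence 4) → 3 H
Totals → C:7, H:11, N:1, O:2, S:1.
In Hill order: C7H11NO2S.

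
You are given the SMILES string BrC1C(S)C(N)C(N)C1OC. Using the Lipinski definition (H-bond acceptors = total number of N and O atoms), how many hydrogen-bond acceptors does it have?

3

N atoms: 2; O atoms: 1.
Lipinski HBA = 2 + 1 = 3.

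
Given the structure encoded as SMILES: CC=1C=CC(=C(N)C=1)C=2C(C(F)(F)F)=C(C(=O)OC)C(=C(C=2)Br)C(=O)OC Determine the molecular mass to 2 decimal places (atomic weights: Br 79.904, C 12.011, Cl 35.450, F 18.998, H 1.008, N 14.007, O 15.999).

446.22 g/mol

First, the molecular formula is C18H15BrF3NO4 (counting implicit H from valence).
  Br: 1 × 79.904 = 79.904
  C: 18 × 12.011 = 216.198
  F: 3 × 18.998 = 56.994
  H: 15 × 1.008 = 15.120
  N: 1 × 14.007 = 14.007
  O: 4 × 15.999 = 63.996
Sum: 1×79.904 + 18×12.011 + 3×18.998 + 15×1.008 + 1×14.007 + 4×15.999 = 446.219 → 446.22 g/mol.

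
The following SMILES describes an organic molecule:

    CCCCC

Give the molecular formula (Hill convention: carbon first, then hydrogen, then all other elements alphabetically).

Walk through each heavy atom and fill implicit hydrogens from standard valence (C 4, N 3, O 2, S 2, halogen 1):
  atom 1: C, bond orders sum to 1 (valence 4) → 3 H
  atom 2: C, bond orders sum to 2 (valence 4) → 2 H
  atom 3: C, bond orders sum to 2 (valence 4) → 2 H
  atom 4: C, bond orders sum to 2 (valence 4) → 2 H
  atom 5: C, bond orders sum to 1 (valence 4) → 3 H
Totals → C:5, H:12.
In Hill order: C5H12.

C5H12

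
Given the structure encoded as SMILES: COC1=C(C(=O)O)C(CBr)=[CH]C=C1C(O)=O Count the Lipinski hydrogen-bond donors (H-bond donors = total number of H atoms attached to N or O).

Donors: find every N or O and count the H atoms it carries.
  atom 2 (O): bond orders sum to 2 → 0 H
  atom 6 (O): bond orders sum to 2 → 0 H
  atom 7 (O): bond orders sum to 1 → 1 H
  atom 15 (O): bond orders sum to 1 → 1 H
  atom 16 (O): bond orders sum to 2 → 0 H
Lipinski HBD = 2.

2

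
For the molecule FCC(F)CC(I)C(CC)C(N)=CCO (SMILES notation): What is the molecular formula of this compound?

Walk through each heavy atom and fill implicit hydrogens from standard valence (C 4, N 3, O 2, S 2, halogen 1):
  atom 1: F (halogen, monovalent) → 0 H
  atom 2: C, bond orders sum to 2 (valence 4) → 2 H
  atom 3: C, bond orders sum to 3 (valence 4) → 1 H
  atom 4: F (halogen, monovalent) → 0 H
  atom 5: C, bond orders sum to 2 (valence 4) → 2 H
  atom 6: C, bond orders sum to 3 (valence 4) → 1 H
  atom 7: I (halogen, monovalent) → 0 H
  atom 8: C, bond orders sum to 3 (valence 4) → 1 H
  atom 9: C, bond orders sum to 2 (valence 4) → 2 H
  atom 10: C, bond orders sum to 1 (valence 4) → 3 H
  atom 11: C, bond orders sum to 4 (valence 4) → 0 H
  atom 12: N, bond orders sum to 1 (valence 3) → 2 H
  atom 13: C, bond orders sum to 3 (valence 4) → 1 H
  atom 14: C, bond orders sum to 2 (valence 4) → 2 H
  atom 15: O, bond orders sum to 1 (valence 2) → 1 H
Totals → C:10, H:18, F:2, I:1, N:1, O:1.
In Hill order: C10H18F2INO.

C10H18F2INO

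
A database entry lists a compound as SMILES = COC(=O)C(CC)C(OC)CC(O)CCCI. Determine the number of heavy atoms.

17

Every atom symbol written in the SMILES (organic subset) is one heavy atom; implicit H are not written.
Heavy atoms by element → C:12, I:1, O:4.
Total: 17.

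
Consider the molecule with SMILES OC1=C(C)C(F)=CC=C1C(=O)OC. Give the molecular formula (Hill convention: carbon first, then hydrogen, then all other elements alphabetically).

Walk through each heavy atom and fill implicit hydrogens from standard valence (C 4, N 3, O 2, S 2, halogen 1):
  atom 1: O, bond orders sum to 1 (valence 2) → 1 H
  atom 2: C, bond orders sum to 4 (valence 4) → 0 H
  atom 3: C, bond orders sum to 4 (valence 4) → 0 H
  atom 4: C, bond orders sum to 1 (valence 4) → 3 H
  atom 5: C, bond orders sum to 4 (valence 4) → 0 H
  atom 6: F (halogen, monovalent) → 0 H
  atom 7: C, bond orders sum to 3 (valence 4) → 1 H
  atom 8: C, bond orders sum to 3 (valence 4) → 1 H
  atom 9: C, bond orders sum to 4 (valence 4) → 0 H
  atom 10: C, bond orders sum to 4 (valence 4) → 0 H
  atom 11: O, bond orders sum to 2 (valence 2) → 0 H
  atom 12: O, bond orders sum to 2 (valence 2) → 0 H
  atom 13: C, bond orders sum to 1 (valence 4) → 3 H
Totals → C:9, H:9, F:1, O:3.
In Hill order: C9H9FO3.

C9H9FO3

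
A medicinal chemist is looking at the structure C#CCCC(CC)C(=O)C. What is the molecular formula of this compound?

C9H14O

Walk through each heavy atom and fill implicit hydrogens from standard valence (C 4, N 3, O 2, S 2, halogen 1):
  atom 1: C, bond orders sum to 3 (valence 4) → 1 H
  atom 2: C, bond orders sum to 4 (valence 4) → 0 H
  atom 3: C, bond orders sum to 2 (valence 4) → 2 H
  atom 4: C, bond orders sum to 2 (valence 4) → 2 H
  atom 5: C, bond orders sum to 3 (valence 4) → 1 H
  atom 6: C, bond orders sum to 2 (valence 4) → 2 H
  atom 7: C, bond orders sum to 1 (valence 4) → 3 H
  atom 8: C, bond orders sum to 4 (valence 4) → 0 H
  atom 9: O, bond orders sum to 2 (valence 2) → 0 H
  atom 10: C, bond orders sum to 1 (valence 4) → 3 H
Totals → C:9, H:14, O:1.
In Hill order: C9H14O.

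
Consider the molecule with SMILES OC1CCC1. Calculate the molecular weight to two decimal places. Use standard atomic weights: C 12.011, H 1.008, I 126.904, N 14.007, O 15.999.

72.11 g/mol

First, the molecular formula is C4H8O (counting implicit H from valence).
  C: 4 × 12.011 = 48.044
  H: 8 × 1.008 = 8.064
  O: 1 × 15.999 = 15.999
Sum: 4×12.011 + 8×1.008 + 1×15.999 = 72.107 → 72.11 g/mol.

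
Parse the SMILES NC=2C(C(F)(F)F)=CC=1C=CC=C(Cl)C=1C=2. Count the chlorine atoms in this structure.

Scan the SMILES for Cl atoms (remember two-letter symbols like Cl and Br are single atoms).
Chlorine count: 1.

1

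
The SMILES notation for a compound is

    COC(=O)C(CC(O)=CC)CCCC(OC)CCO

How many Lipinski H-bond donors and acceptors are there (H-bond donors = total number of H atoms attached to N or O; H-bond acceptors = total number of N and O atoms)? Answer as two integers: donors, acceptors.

2, 5

Donors: find every N or O and count the H atoms it carries.
  atom 2 (O): bond orders sum to 2 → 0 H
  atom 4 (O): bond orders sum to 2 → 0 H
  atom 8 (O): bond orders sum to 1 → 1 H
  atom 15 (O): bond orders sum to 2 → 0 H
  atom 19 (O): bond orders sum to 1 → 1 H
Lipinski HBD = 2.
Acceptors: N atoms = 0, O atoms = 5 → HBA = 5.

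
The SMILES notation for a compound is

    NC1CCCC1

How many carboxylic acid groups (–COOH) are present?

Scan the SMILES for the carboxylic acid motif — none present.
Groups that are present: 1 primary amine.

0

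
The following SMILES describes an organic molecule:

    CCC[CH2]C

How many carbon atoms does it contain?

5

Count every carbon token in the SMILES (each C, including those in ring-closure positions and inside branches).
Carbon count: 5.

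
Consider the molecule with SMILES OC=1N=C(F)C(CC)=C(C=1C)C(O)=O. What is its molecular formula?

Walk through each heavy atom and fill implicit hydrogens from standard valence (C 4, N 3, O 2, S 2, halogen 1):
  atom 1: O, bond orders sum to 1 (valence 2) → 1 H
  atom 2: C, bond orders sum to 4 (valence 4) → 0 H
  atom 3: N, bond orders sum to 3 (valence 3) → 0 H
  atom 4: C, bond orders sum to 4 (valence 4) → 0 H
  atom 5: F (halogen, monovalent) → 0 H
  atom 6: C, bond orders sum to 4 (valence 4) → 0 H
  atom 7: C, bond orders sum to 2 (valence 4) → 2 H
  atom 8: C, bond orders sum to 1 (valence 4) → 3 H
  atom 9: C, bond orders sum to 4 (valence 4) → 0 H
  atom 10: C, bond orders sum to 4 (valence 4) → 0 H
  atom 11: C, bond orders sum to 1 (valence 4) → 3 H
  atom 12: C, bond orders sum to 4 (valence 4) → 0 H
  atom 13: O, bond orders sum to 1 (valence 2) → 1 H
  atom 14: O, bond orders sum to 2 (valence 2) → 0 H
Totals → C:9, H:10, F:1, N:1, O:3.
In Hill order: C9H10FNO3.

C9H10FNO3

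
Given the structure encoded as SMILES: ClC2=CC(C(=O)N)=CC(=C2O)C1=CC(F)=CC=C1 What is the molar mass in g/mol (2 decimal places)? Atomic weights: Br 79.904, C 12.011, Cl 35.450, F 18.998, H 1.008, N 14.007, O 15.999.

First, the molecular formula is C13H9ClFNO2 (counting implicit H from valence).
  C: 13 × 12.011 = 156.143
  Cl: 1 × 35.450 = 35.450
  F: 1 × 18.998 = 18.998
  H: 9 × 1.008 = 9.072
  N: 1 × 14.007 = 14.007
  O: 2 × 15.999 = 31.998
Sum: 13×12.011 + 1×35.450 + 1×18.998 + 9×1.008 + 1×14.007 + 2×15.999 = 265.668 → 265.67 g/mol.

265.67 g/mol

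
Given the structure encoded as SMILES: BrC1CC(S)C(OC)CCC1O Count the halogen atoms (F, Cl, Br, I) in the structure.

Halogen atoms appear at heavy-atom position 1 (1×Br).
Other groups present: 1 ether, 1 hydroxyl, 1 thiol.
Halogen count: 1.

1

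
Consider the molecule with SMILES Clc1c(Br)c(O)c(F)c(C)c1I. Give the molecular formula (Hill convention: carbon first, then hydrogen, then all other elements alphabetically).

C7H4BrClFIO

Walk through each heavy atom and fill implicit hydrogens from standard valence (C 4, N 3, O 2, S 2, halogen 1); for lowercase aromatic atoms, an aromatic c carries 1 H when it has two neighbours and 0 H with three, and aromatic n carries 0 H:
  atom 1: Cl (halogen, monovalent) → 0 H
  atom 2: aromatic c, 3 neighbours → 0 H
  atom 3: aromatic c, 3 neighbours → 0 H
  atom 4: Br (halogen, monovalent) → 0 H
  atom 5: aromatic c, 3 neighbours → 0 H
  atom 6: O, bond orders sum to 1 (valence 2) → 1 H
  atom 7: aromatic c, 3 neighbours → 0 H
  atom 8: F (halogen, monovalent) → 0 H
  atom 9: aromatic c, 3 neighbours → 0 H
  atom 10: C, bond orders sum to 1 (valence 4) → 3 H
  atom 11: aromatic c, 3 neighbours → 0 H
  atom 12: I (halogen, monovalent) → 0 H
Totals → C:7, H:4, Br:1, Cl:1, F:1, I:1, O:1.
In Hill order: C7H4BrClFIO.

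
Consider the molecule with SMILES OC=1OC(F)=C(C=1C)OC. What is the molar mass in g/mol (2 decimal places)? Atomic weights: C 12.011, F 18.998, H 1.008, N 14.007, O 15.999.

First, the molecular formula is C6H7FO3 (counting implicit H from valence).
  C: 6 × 12.011 = 72.066
  F: 1 × 18.998 = 18.998
  H: 7 × 1.008 = 7.056
  O: 3 × 15.999 = 47.997
Sum: 6×12.011 + 1×18.998 + 7×1.008 + 3×15.999 = 146.117 → 146.12 g/mol.

146.12 g/mol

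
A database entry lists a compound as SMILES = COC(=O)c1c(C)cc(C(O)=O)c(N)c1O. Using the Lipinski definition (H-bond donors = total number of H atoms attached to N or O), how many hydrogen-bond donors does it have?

Donors: find every N or O and count the H atoms it carries.
  atom 2 (O): bond orders sum to 2 → 0 H
  atom 4 (O): bond orders sum to 2 → 0 H
  atom 11 (O): bond orders sum to 1 → 1 H
  atom 12 (O): bond orders sum to 2 → 0 H
  atom 14 (N): bond orders sum to 1 → 2 H
  atom 16 (O): bond orders sum to 1 → 1 H
Lipinski HBD = 4.

4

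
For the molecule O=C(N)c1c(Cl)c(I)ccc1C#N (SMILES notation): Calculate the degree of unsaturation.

7

Molecular formula: C8H4ClIN2O.
DoU = (2C + 2 + N − H − X) / 2, where X is the halogen count and O/S are ignored.
    = (2·8 + 2 + 2 − 4 − 2) / 2 = 14 / 2 = 7.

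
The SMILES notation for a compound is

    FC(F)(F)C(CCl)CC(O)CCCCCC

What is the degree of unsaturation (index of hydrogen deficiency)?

0

Degree of unsaturation = (number of rings) + (number of π bonds).
Ring closures in the SMILES: 0.
π bonds: none → 0 DoU from unsaturation.
Total DoU = 0 + 0 = 0.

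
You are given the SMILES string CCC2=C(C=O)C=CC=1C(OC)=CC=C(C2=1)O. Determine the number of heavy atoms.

Every atom symbol written in the SMILES (organic subset) is one heavy atom; implicit H are not written.
Heavy atoms by element → C:14, O:3.
Total: 17.

17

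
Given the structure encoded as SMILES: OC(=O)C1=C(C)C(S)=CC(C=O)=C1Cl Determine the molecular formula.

Walk through each heavy atom and fill implicit hydrogens from standard valence (C 4, N 3, O 2, S 2, halogen 1):
  atom 1: O, bond orders sum to 1 (valence 2) → 1 H
  atom 2: C, bond orders sum to 4 (valence 4) → 0 H
  atom 3: O, bond orders sum to 2 (valence 2) → 0 H
  atom 4: C, bond orders sum to 4 (valence 4) → 0 H
  atom 5: C, bond orders sum to 4 (valence 4) → 0 H
  atom 6: C, bond orders sum to 1 (valence 4) → 3 H
  atom 7: C, bond orders sum to 4 (valence 4) → 0 H
  atom 8: S, bond orders sum to 1 (valence 2) → 1 H
  atom 9: C, bond orders sum to 3 (valence 4) → 1 H
  atom 10: C, bond orders sum to 4 (valence 4) → 0 H
  atom 11: C, bond orders sum to 3 (valence 4) → 1 H
  atom 12: O, bond orders sum to 2 (valence 2) → 0 H
  atom 13: C, bond orders sum to 4 (valence 4) → 0 H
  atom 14: Cl (halogen, monovalent) → 0 H
Totals → C:9, H:7, Cl:1, O:3, S:1.

C9H7ClO3S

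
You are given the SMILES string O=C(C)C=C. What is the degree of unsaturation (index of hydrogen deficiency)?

Degree of unsaturation = (number of rings) + (number of π bonds).
Ring closures in the SMILES: 0.
π bonds: 2 double bonds (each 1 DoU) → 2 DoU from unsaturation.
Total DoU = 0 + 2 = 2.

2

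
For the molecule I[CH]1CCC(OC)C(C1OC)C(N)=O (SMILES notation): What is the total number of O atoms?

3

Scan the SMILES for O atoms (remember two-letter symbols like Cl and Br are single atoms).
Oxygen count: 3.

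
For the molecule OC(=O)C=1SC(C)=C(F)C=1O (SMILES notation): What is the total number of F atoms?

Scan the SMILES for F atoms (remember two-letter symbols like Cl and Br are single atoms).
Fluorine count: 1.

1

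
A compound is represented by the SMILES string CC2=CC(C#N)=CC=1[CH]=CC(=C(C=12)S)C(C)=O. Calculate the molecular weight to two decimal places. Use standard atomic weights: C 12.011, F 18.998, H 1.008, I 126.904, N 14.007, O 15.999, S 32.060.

241.31 g/mol

First, the molecular formula is C14H11NOS (counting implicit H from valence).
  C: 14 × 12.011 = 168.154
  H: 11 × 1.008 = 11.088
  N: 1 × 14.007 = 14.007
  O: 1 × 15.999 = 15.999
  S: 1 × 32.060 = 32.060
Sum: 14×12.011 + 11×1.008 + 1×14.007 + 1×15.999 + 1×32.060 = 241.308 → 241.31 g/mol.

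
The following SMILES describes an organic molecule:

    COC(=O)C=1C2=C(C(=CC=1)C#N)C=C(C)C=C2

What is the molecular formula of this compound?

Walk through each heavy atom and fill implicit hydrogens from standard valence (C 4, N 3, O 2, S 2, halogen 1):
  atom 1: C, bond orders sum to 1 (valence 4) → 3 H
  atom 2: O, bond orders sum to 2 (valence 2) → 0 H
  atom 3: C, bond orders sum to 4 (valence 4) → 0 H
  atom 4: O, bond orders sum to 2 (valence 2) → 0 H
  atom 5: C, bond orders sum to 4 (valence 4) → 0 H
  atom 6: C, bond orders sum to 4 (valence 4) → 0 H
  atom 7: C, bond orders sum to 4 (valence 4) → 0 H
  atom 8: C, bond orders sum to 4 (valence 4) → 0 H
  atom 9: C, bond orders sum to 3 (valence 4) → 1 H
  atom 10: C, bond orders sum to 3 (valence 4) → 1 H
  atom 11: C, bond orders sum to 4 (valence 4) → 0 H
  atom 12: N, bond orders sum to 3 (valence 3) → 0 H
  atom 13: C, bond orders sum to 3 (valence 4) → 1 H
  atom 14: C, bond orders sum to 4 (valence 4) → 0 H
  atom 15: C, bond orders sum to 1 (valence 4) → 3 H
  atom 16: C, bond orders sum to 3 (valence 4) → 1 H
  atom 17: C, bond orders sum to 3 (valence 4) → 1 H
Totals → C:14, H:11, N:1, O:2.
In Hill order: C14H11NO2.

C14H11NO2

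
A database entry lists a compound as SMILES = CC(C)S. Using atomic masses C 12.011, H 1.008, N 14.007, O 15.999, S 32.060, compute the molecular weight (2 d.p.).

First, the molecular formula is C3H8S (counting implicit H from valence).
  C: 3 × 12.011 = 36.033
  H: 8 × 1.008 = 8.064
  S: 1 × 32.060 = 32.060
Sum: 3×12.011 + 8×1.008 + 1×32.060 = 76.157 → 76.16 g/mol.

76.16 g/mol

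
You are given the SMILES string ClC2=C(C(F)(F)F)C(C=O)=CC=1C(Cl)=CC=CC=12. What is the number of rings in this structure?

In SMILES, each pair of matching ring-closure digits denotes one ring-closing bond; the number of such bonds equals the number of independent rings.
Ring-closure bonds here: 2.

2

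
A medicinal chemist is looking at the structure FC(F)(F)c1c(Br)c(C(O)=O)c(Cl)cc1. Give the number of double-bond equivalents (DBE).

Molecular formula: C8H3BrClF3O2.
DoU = (2C + 2 + N − H − X) / 2, where X is the halogen count and O/S are ignored.
    = (2·8 + 2 + 0 − 3 − 5) / 2 = 10 / 2 = 5.

5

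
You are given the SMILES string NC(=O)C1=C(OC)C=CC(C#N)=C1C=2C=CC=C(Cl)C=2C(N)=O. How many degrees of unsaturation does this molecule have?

Degree of unsaturation = (number of rings) + (number of π bonds).
Ring closures in the SMILES: 2.
π bonds: 8 double bonds (each 1 DoU), 1 triple bond (each 2 DoU) → 10 DoU from unsaturation.
Total DoU = 2 + 10 = 12.

12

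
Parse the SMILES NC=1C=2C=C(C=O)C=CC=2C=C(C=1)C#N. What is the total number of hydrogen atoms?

8

Walk through each heavy atom and fill implicit hydrogens from standard valence (C 4, N 3, O 2, S 2, halogen 1):
  atom 1: N, bond orders sum to 1 (valence 3) → 2 H
  atom 2: C, bond orders sum to 4 (valence 4) → 0 H
  atom 3: C, bond orders sum to 4 (valence 4) → 0 H
  atom 4: C, bond orders sum to 3 (valence 4) → 1 H
  atom 5: C, bond orders sum to 4 (valence 4) → 0 H
  atom 6: C, bond orders sum to 3 (valence 4) → 1 H
  atom 7: O, bond orders sum to 2 (valence 2) → 0 H
  atom 8: C, bond orders sum to 3 (valence 4) → 1 H
  atom 9: C, bond orders sum to 3 (valence 4) → 1 H
  atom 10: C, bond orders sum to 4 (valence 4) → 0 H
  atom 11: C, bond orders sum to 3 (valence 4) → 1 H
  atom 12: C, bond orders sum to 4 (valence 4) → 0 H
  atom 13: C, bond orders sum to 3 (valence 4) → 1 H
  atom 14: C, bond orders sum to 4 (valence 4) → 0 H
  atom 15: N, bond orders sum to 3 (valence 3) → 0 H
Total hydrogens: 8.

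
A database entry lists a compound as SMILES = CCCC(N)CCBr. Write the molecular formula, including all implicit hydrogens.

Walk through each heavy atom and fill implicit hydrogens from standard valence (C 4, N 3, O 2, S 2, halogen 1):
  atom 1: C, bond orders sum to 1 (valence 4) → 3 H
  atom 2: C, bond orders sum to 2 (valence 4) → 2 H
  atom 3: C, bond orders sum to 2 (valence 4) → 2 H
  atom 4: C, bond orders sum to 3 (valence 4) → 1 H
  atom 5: N, bond orders sum to 1 (valence 3) → 2 H
  atom 6: C, bond orders sum to 2 (valence 4) → 2 H
  atom 7: C, bond orders sum to 2 (valence 4) → 2 H
  atom 8: Br (halogen, monovalent) → 0 H
Totals → C:6, H:14, Br:1, N:1.

C6H14BrN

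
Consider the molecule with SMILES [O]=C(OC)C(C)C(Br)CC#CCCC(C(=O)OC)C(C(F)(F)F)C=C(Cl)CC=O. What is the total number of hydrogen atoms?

23

Walk through each heavy atom and fill implicit hydrogens from standard valence (C 4, N 3, O 2, S 2, halogen 1):
  atom 1: O with explicit H count 0
  atom 2: C, bond orders sum to 4 (valence 4) → 0 H
  atom 3: O, bond orders sum to 2 (valence 2) → 0 H
  atom 4: C, bond orders sum to 1 (valence 4) → 3 H
  atom 5: C, bond orders sum to 3 (valence 4) → 1 H
  atom 6: C, bond orders sum to 1 (valence 4) → 3 H
  atom 7: C, bond orders sum to 3 (valence 4) → 1 H
  atom 8: Br (halogen, monovalent) → 0 H
  atom 9: C, bond orders sum to 2 (valence 4) → 2 H
  atom 10: C, bond orders sum to 4 (valence 4) → 0 H
  atom 11: C, bond orders sum to 4 (valence 4) → 0 H
  atom 12: C, bond orders sum to 2 (valence 4) → 2 H
  atom 13: C, bond orders sum to 2 (valence 4) → 2 H
  atom 14: C, bond orders sum to 3 (valence 4) → 1 H
  atom 15: C, bond orders sum to 4 (valence 4) → 0 H
  atom 16: O, bond orders sum to 2 (valence 2) → 0 H
  atom 17: O, bond orders sum to 2 (valence 2) → 0 H
  atom 18: C, bond orders sum to 1 (valence 4) → 3 H
  atom 19: C, bond orders sum to 3 (valence 4) → 1 H
  atom 20: C, bond orders sum to 4 (valence 4) → 0 H
  atom 21: F (halogen, monovalent) → 0 H
  atom 22: F (halogen, monovalent) → 0 H
  atom 23: F (halogen, monovalent) → 0 H
  atom 24: C, bond orders sum to 3 (valence 4) → 1 H
  atom 25: C, bond orders sum to 4 (valence 4) → 0 H
  atom 26: Cl (halogen, monovalent) → 0 H
  atom 27: C, bond orders sum to 2 (valence 4) → 2 H
  atom 28: C, bond orders sum to 3 (valence 4) → 1 H
  atom 29: O, bond orders sum to 2 (valence 2) → 0 H
Total hydrogens: 23.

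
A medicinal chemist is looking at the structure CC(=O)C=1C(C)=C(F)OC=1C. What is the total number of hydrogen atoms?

9

Walk through each heavy atom and fill implicit hydrogens from standard valence (C 4, N 3, O 2, S 2, halogen 1):
  atom 1: C, bond orders sum to 1 (valence 4) → 3 H
  atom 2: C, bond orders sum to 4 (valence 4) → 0 H
  atom 3: O, bond orders sum to 2 (valence 2) → 0 H
  atom 4: C, bond orders sum to 4 (valence 4) → 0 H
  atom 5: C, bond orders sum to 4 (valence 4) → 0 H
  atom 6: C, bond orders sum to 1 (valence 4) → 3 H
  atom 7: C, bond orders sum to 4 (valence 4) → 0 H
  atom 8: F (halogen, monovalent) → 0 H
  atom 9: O, bond orders sum to 2 (valence 2) → 0 H
  atom 10: C, bond orders sum to 4 (valence 4) → 0 H
  atom 11: C, bond orders sum to 1 (valence 4) → 3 H
Total hydrogens: 9.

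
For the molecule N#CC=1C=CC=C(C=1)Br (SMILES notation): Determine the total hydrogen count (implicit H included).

Walk through each heavy atom and fill implicit hydrogens from standard valence (C 4, N 3, O 2, S 2, halogen 1):
  atom 1: N, bond orders sum to 3 (valence 3) → 0 H
  atom 2: C, bond orders sum to 4 (valence 4) → 0 H
  atom 3: C, bond orders sum to 4 (valence 4) → 0 H
  atom 4: C, bond orders sum to 3 (valence 4) → 1 H
  atom 5: C, bond orders sum to 3 (valence 4) → 1 H
  atom 6: C, bond orders sum to 3 (valence 4) → 1 H
  atom 7: C, bond orders sum to 4 (valence 4) → 0 H
  atom 8: C, bond orders sum to 3 (valence 4) → 1 H
  atom 9: Br (halogen, monovalent) → 0 H
Total hydrogens: 4.

4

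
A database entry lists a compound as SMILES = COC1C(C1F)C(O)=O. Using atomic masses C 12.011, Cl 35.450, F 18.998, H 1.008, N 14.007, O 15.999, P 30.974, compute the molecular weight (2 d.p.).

134.11 g/mol

First, the molecular formula is C5H7FO3 (counting implicit H from valence).
  C: 5 × 12.011 = 60.055
  F: 1 × 18.998 = 18.998
  H: 7 × 1.008 = 7.056
  O: 3 × 15.999 = 47.997
Sum: 5×12.011 + 1×18.998 + 7×1.008 + 3×15.999 = 134.106 → 134.11 g/mol.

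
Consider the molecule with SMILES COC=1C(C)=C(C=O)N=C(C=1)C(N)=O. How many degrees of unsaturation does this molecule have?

6

Degree of unsaturation = (number of rings) + (number of π bonds).
Ring closures in the SMILES: 1.
π bonds: 5 double bonds (each 1 DoU) → 5 DoU from unsaturation.
Total DoU = 1 + 5 = 6.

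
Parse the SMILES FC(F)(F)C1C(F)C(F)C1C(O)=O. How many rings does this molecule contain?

In SMILES, each pair of matching ring-closure digits denotes one ring-closing bond; the number of such bonds equals the number of independent rings.
Ring-closure bonds here: 1.

1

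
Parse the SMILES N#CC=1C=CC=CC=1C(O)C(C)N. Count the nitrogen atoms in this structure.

Scan the SMILES for N atoms (remember two-letter symbols like Cl and Br are single atoms).
Nitrogen count: 2.

2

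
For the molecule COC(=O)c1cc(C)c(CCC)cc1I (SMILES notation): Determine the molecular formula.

C12H15IO2

Walk through each heavy atom and fill implicit hydrogens from standard valence (C 4, N 3, O 2, S 2, halogen 1); for lowercase aromatic atoms, an aromatic c carries 1 H when it has two neighbours and 0 H with three, and aromatic n carries 0 H:
  atom 1: C, bond orders sum to 1 (valence 4) → 3 H
  atom 2: O, bond orders sum to 2 (valence 2) → 0 H
  atom 3: C, bond orders sum to 4 (valence 4) → 0 H
  atom 4: O, bond orders sum to 2 (valence 2) → 0 H
  atom 5: aromatic c, 3 neighbours → 0 H
  atom 6: aromatic c, 2 neighbours → 1 H
  atom 7: aromatic c, 3 neighbours → 0 H
  atom 8: C, bond orders sum to 1 (valence 4) → 3 H
  atom 9: aromatic c, 3 neighbours → 0 H
  atom 10: C, bond orders sum to 2 (valence 4) → 2 H
  atom 11: C, bond orders sum to 2 (valence 4) → 2 H
  atom 12: C, bond orders sum to 1 (valence 4) → 3 H
  atom 13: aromatic c, 2 neighbours → 1 H
  atom 14: aromatic c, 3 neighbours → 0 H
  atom 15: I (halogen, monovalent) → 0 H
Totals → C:12, H:15, I:1, O:2.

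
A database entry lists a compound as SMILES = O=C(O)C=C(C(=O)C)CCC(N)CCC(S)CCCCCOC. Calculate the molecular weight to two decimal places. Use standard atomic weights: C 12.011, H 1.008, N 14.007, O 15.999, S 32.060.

First, the molecular formula is C17H31NO4S (counting implicit H from valence).
  C: 17 × 12.011 = 204.187
  H: 31 × 1.008 = 31.248
  N: 1 × 14.007 = 14.007
  O: 4 × 15.999 = 63.996
  S: 1 × 32.060 = 32.060
Sum: 17×12.011 + 31×1.008 + 1×14.007 + 4×15.999 + 1×32.060 = 345.498 → 345.50 g/mol.

345.50 g/mol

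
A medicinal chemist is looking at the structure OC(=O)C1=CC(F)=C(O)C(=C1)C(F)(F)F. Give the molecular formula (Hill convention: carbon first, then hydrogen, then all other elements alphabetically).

Walk through each heavy atom and fill implicit hydrogens from standard valence (C 4, N 3, O 2, S 2, halogen 1):
  atom 1: O, bond orders sum to 1 (valence 2) → 1 H
  atom 2: C, bond orders sum to 4 (valence 4) → 0 H
  atom 3: O, bond orders sum to 2 (valence 2) → 0 H
  atom 4: C, bond orders sum to 4 (valence 4) → 0 H
  atom 5: C, bond orders sum to 3 (valence 4) → 1 H
  atom 6: C, bond orders sum to 4 (valence 4) → 0 H
  atom 7: F (halogen, monovalent) → 0 H
  atom 8: C, bond orders sum to 4 (valence 4) → 0 H
  atom 9: O, bond orders sum to 1 (valence 2) → 1 H
  atom 10: C, bond orders sum to 4 (valence 4) → 0 H
  atom 11: C, bond orders sum to 3 (valence 4) → 1 H
  atom 12: C, bond orders sum to 4 (valence 4) → 0 H
  atom 13: F (halogen, monovalent) → 0 H
  atom 14: F (halogen, monovalent) → 0 H
  atom 15: F (halogen, monovalent) → 0 H
Totals → C:8, H:4, F:4, O:3.

C8H4F4O3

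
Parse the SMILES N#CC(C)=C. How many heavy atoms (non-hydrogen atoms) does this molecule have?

5

Every atom symbol written in the SMILES (organic subset) is one heavy atom; implicit H are not written.
Heavy atoms by element → C:4, N:1.
Total: 5.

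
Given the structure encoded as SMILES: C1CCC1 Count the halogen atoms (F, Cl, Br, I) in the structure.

0

Scan the SMILES for the halogen motif — none present.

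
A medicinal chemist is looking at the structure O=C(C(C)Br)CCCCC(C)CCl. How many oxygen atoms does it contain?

Scan the SMILES for O atoms (remember two-letter symbols like Cl and Br are single atoms).
Oxygen count: 1.

1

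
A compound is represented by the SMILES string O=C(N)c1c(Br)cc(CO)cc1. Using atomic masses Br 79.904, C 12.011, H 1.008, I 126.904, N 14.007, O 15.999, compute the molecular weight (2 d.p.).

230.06 g/mol

First, the molecular formula is C8H8BrNO2 (counting implicit H from valence).
  Br: 1 × 79.904 = 79.904
  C: 8 × 12.011 = 96.088
  H: 8 × 1.008 = 8.064
  N: 1 × 14.007 = 14.007
  O: 2 × 15.999 = 31.998
Sum: 1×79.904 + 8×12.011 + 8×1.008 + 1×14.007 + 2×15.999 = 230.061 → 230.06 g/mol.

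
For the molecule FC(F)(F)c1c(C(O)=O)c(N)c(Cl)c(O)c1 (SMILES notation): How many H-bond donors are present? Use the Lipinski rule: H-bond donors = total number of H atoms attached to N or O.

4

Donors: find every N or O and count the H atoms it carries.
  atom 8 (O): bond orders sum to 1 → 1 H
  atom 9 (O): bond orders sum to 2 → 0 H
  atom 11 (N): bond orders sum to 1 → 2 H
  atom 15 (O): bond orders sum to 1 → 1 H
Lipinski HBD = 4.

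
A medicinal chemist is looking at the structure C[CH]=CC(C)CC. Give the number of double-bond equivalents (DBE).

Degree of unsaturation = (number of rings) + (number of π bonds).
Ring closures in the SMILES: 0.
π bonds: 1 double bond (each 1 DoU) → 1 DoU from unsaturation.
Total DoU = 0 + 1 = 1.

1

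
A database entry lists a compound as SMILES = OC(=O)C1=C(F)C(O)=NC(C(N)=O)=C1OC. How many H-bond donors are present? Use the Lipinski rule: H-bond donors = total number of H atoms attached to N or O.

4

Donors: find every N or O and count the H atoms it carries.
  atom 1 (O): bond orders sum to 1 → 1 H
  atom 3 (O): bond orders sum to 2 → 0 H
  atom 8 (O): bond orders sum to 1 → 1 H
  atom 9 (N): bond orders sum to 3 → 0 H
  atom 12 (N): bond orders sum to 1 → 2 H
  atom 13 (O): bond orders sum to 2 → 0 H
  atom 15 (O): bond orders sum to 2 → 0 H
Lipinski HBD = 4.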